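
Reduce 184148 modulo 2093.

2057

184148 = 87×2093 + 2057, so 184148 ≡ 2057 (mod 2093).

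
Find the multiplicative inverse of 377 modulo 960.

713

Apply the Euclidean algorithm and back-substitute:
960 = 2×377 + 206
377 = 1×206 + 171
206 = 1×171 + 35
171 = 4×35 + 31
35 = 1×31 + 4
31 = 7×4 + 3
4 = 1×3 + 1
3 = 3×1 + 0
gcd(377, 960) = 1, so the inverse exists.
Bézout: 1 = 97×960 − 247×377.
So 377⁻¹ ≡ −247 ≡ 713 (mod 960).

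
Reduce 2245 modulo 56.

5

2245 = 40·56 + 5, so 2245 ≡ 5 (mod 56).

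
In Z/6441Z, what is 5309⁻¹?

Apply the Euclidean algorithm and back-substitute:
6441 = 1·5309 + 1132
5309 = 4·1132 + 781
1132 = 1·781 + 351
781 = 2·351 + 79
351 = 4·79 + 35
79 = 2·35 + 9
35 = 3·9 + 8
9 = 1·8 + 1
8 = 8·1 + 0
gcd(5309, 6441) = 1, so the inverse exists.
Bézout: 1 = −605·6441 + 734·5309.
So 5309⁻¹ ≡ 734 (mod 6441).

734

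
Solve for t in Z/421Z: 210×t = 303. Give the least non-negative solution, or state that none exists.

gcd(210, 421) = 1, so a unique solution mod 421 exists.
210⁻¹ ≡ 419 (mod 421).
t ≡ 419×303 ≡ 236 (mod 421).

236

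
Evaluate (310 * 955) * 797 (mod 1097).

310 * 955 = 296050 ≡ 957 (mod 1097)
957 * 797 = 762729 ≡ 314 (mod 1097)

314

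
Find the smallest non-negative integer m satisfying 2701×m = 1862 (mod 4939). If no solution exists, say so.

4307

gcd(2701, 4939) = 1, so a unique solution mod 4939 exists.
2701⁻¹ ≡ 4875 (mod 4939).
m ≡ 4875×1862 ≡ 4307 (mod 4939).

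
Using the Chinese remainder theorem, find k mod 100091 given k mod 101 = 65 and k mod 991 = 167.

16023

101⁻¹ mod 991: 101×157 ≡ 1 (mod 991), so 101⁻¹ ≡ 157.
k = 65 + 101×((167 − 65)×157 mod 991) = 65 + 101×158 = 16023.
Check: 16023 mod 101 = 65, 16023 mod 991 = 167. ✓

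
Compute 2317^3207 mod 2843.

Using repeated squaring:
2317^1 ≡ 2317 (mod 2843)
2317^2 ≡ 2317^2 = 5368489 ≡ 905 (mod 2843)
2317^4 ≡ 905^2 = 819025 ≡ 241 (mod 2843)
2317^8 ≡ 241^2 = 58081 ≡ 1221 (mod 2843)
2317^16 ≡ 1221^2 = 1490841 ≡ 1109 (mod 2843)
2317^32 ≡ 1109^2 = 1229881 ≡ 1705 (mod 2843)
2317^64 ≡ 1705^2 = 2907025 ≡ 1479 (mod 2843)
2317^128 ≡ 1479^2 = 2187441 ≡ 1174 (mod 2843)
2317^256 ≡ 1174^2 = 1378276 ≡ 2264 (mod 2843)
2317^512 ≡ 2264^2 = 5125696 ≡ 2610 (mod 2843)
2317^1024 ≡ 2610^2 = 6812100 ≡ 272 (mod 2843)
2317^2048 ≡ 272^2 = 73984 ≡ 66 (mod 2843)
2317^3207 = 2317^2048 × 2317^1024 × 2317^128 × 2317^4 × 2317^2 × 2317^1 ≡ 66 × 272 × 1174 × 241 × 905 × 2317 (mod 2843).
Accumulate the product:
66 × 272 = 17952 ≡ 894
894 × 1174 = 1049556 ≡ 489
489 × 241 = 117849 ≡ 1286
1286 × 905 = 1163830 ≡ 1043
1043 × 2317 = 2416631 ≡ 81

81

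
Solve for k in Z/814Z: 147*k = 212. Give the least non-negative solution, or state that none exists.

gcd(147, 814) = 1, so a unique solution mod 814 exists.
147⁻¹ ≡ 443 (mod 814).
k ≡ 443*212 ≡ 306 (mod 814).

306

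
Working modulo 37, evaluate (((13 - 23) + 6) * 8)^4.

33

13 - 23 = -10 ≡ 27 (mod 37)
27 + 6 = 33
33 * 8 = 264 ≡ 5 (mod 37)
(5)^4 ≡ 33 (mod 37)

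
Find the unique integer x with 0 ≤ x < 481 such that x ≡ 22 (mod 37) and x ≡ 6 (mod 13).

318

37⁻¹ mod 13: 37·6 ≡ 1 (mod 13), so 37⁻¹ ≡ 6.
x = 22 + 37·((6 − 22)·6 mod 13) = 22 + 37·8 = 318.
Check: 318 mod 37 = 22, 318 mod 13 = 6. ✓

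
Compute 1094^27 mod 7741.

By square-and-multiply:
1094^1 ≡ 1094 (mod 7741)
1094^2 ≡ 1094^2 = 1196836 ≡ 4722 (mod 7741)
1094^4 ≡ 4722^2 = 22297284 ≡ 3204 (mod 7741)
1094^8 ≡ 3204^2 = 10265616 ≡ 1050 (mod 7741)
1094^16 ≡ 1050^2 = 1102500 ≡ 3278 (mod 7741)
1094^27 = 1094^16 · 1094^8 · 1094^2 · 1094^1 ≡ 3278 · 1050 · 4722 · 1094 (mod 7741).
Accumulate the product:
3278 · 1050 = 3441900 ≡ 4896
4896 · 4722 = 23118912 ≡ 4286
4286 · 1094 = 4688884 ≡ 5579

5579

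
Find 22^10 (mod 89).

Using repeated squaring:
10 in binary is 1010, i.e. 10 = 8 + 2.
22^1 ≡ 22 (mod 89)
22^2 ≡ 22^2 = 484 ≡ 39 (mod 89)
22^4 ≡ 39^2 = 1521 ≡ 8 (mod 89)
22^8 ≡ 8^2 = 64 (mod 89)
22^10 = 22^8 × 22^2 ≡ 64 × 39 (mod 89).
64 × 39 = 2496 ≡ 4 (mod 89).

4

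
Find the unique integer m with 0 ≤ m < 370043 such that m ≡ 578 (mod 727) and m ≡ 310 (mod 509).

727⁻¹ mod 509: 727×502 ≡ 1 (mod 509), so 727⁻¹ ≡ 502.
m = 578 + 727×((310 − 578)×502 mod 509) = 578 + 727×349 = 254301.

254301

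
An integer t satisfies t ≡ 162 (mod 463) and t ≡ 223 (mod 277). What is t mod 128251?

463⁻¹ mod 277: 463×70 ≡ 1 (mod 277), so 463⁻¹ ≡ 70.
t = 162 + 463×((223 − 162)×70 mod 277) = 162 + 463×115 = 53407.
Check: 53407 mod 463 = 162, 53407 mod 277 = 223. ✓

53407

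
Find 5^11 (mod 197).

99

Compute successive squares:
5^1 ≡ 5 (mod 197)
5^2 ≡ 5^2 = 25 (mod 197)
5^4 ≡ 25^2 = 625 ≡ 34 (mod 197)
5^8 ≡ 34^2 = 1156 ≡ 171 (mod 197)
5^11 = 5^8 * 5^2 * 5^1 ≡ 171 * 25 * 5 (mod 197).
Accumulate the product:
171 * 25 = 4275 ≡ 138
138 * 5 = 690 ≡ 99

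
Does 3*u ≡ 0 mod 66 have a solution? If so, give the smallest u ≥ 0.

gcd(3, 66) = 3, and 3 | 0, so solutions exist.
Divide through by 3: 1*u mod 22 = 0.
1⁻¹ ≡ 1 (mod 22).
u ≡ 1*0 ≡ 0 (mod 22).
The smallest non-negative solution is u = 0.

0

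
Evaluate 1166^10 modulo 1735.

By square-and-multiply:
10 in binary is 1010, i.e. 10 = 8 + 2.
1166^1 ≡ 1166 (mod 1735)
1166^2 ≡ 1166^2 = 1359556 ≡ 1051 (mod 1735)
1166^4 ≡ 1051^2 = 1104601 ≡ 1141 (mod 1735)
1166^8 ≡ 1141^2 = 1301881 ≡ 631 (mod 1735)
1166^10 = 1166^8 × 1166^2 ≡ 631 × 1051 (mod 1735).
631 × 1051 = 663181 ≡ 411 (mod 1735).

411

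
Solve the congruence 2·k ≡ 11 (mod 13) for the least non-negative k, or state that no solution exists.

gcd(2, 13) = 1, so a unique solution mod 13 exists.
2⁻¹ ≡ 7 (mod 13).
k ≡ 7·11 ≡ 12 (mod 13).

12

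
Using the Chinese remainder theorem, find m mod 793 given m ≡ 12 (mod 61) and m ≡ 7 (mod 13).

683

61⁻¹ mod 13: 61*3 ≡ 1 (mod 13), so 61⁻¹ ≡ 3.
m = 12 + 61*((7 − 12)*3 mod 13) = 12 + 61*11 = 683.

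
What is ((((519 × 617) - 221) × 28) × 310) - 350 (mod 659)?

546

519 × 617 = 320223 ≡ 608 (mod 659)
608 - 221 = 387
387 × 28 = 10836 ≡ 292 (mod 659)
292 × 310 = 90520 ≡ 237 (mod 659)
237 - 350 = -113 ≡ 546 (mod 659)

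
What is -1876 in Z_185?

159

-1876 = -11*185 + 159, so -1876 ≡ 159 (mod 185).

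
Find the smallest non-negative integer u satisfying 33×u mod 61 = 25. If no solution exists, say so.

10

gcd(33, 61) = 1, so a unique solution mod 61 exists.
33⁻¹ ≡ 37 (mod 61).
u ≡ 37×25 ≡ 10 (mod 61).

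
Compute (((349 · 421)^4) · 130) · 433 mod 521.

349 · 421 = 146929 ≡ 7 (mod 521)
(7)^4 ≡ 317 (mod 521)
317 · 130 = 41210 ≡ 51 (mod 521)
51 · 433 = 22083 ≡ 201 (mod 521)

201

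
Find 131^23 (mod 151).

57

131^1 ≡ 131 (mod 151)
131^2 ≡ 131^2 = 17161 ≡ 98 (mod 151)
131^4 ≡ 98^2 = 9604 ≡ 91 (mod 151)
131^8 ≡ 91^2 = 8281 ≡ 127 (mod 151)
131^16 ≡ 127^2 = 16129 ≡ 123 (mod 151)
131^23 = 131^16 · 131^4 · 131^2 · 131^1 ≡ 123 · 91 · 98 · 131 (mod 151).
Accumulate the product:
123 · 91 = 11193 ≡ 19
19 · 98 = 1862 ≡ 50
50 · 131 = 6550 ≡ 57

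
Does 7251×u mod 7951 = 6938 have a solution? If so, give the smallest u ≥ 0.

6101

gcd(7251, 7951) = 1, so a unique solution mod 7951 exists.
7251⁻¹ ≡ 2851 (mod 7951).
u ≡ 2851×6938 ≡ 6101 (mod 7951).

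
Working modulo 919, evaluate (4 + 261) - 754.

430

4 + 261 = 265
265 - 754 = -489 ≡ 430 (mod 919)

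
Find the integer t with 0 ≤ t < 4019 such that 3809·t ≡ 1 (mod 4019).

Apply the Euclidean algorithm and back-substitute:
4019 = 1×3809 + 210
3809 = 18×210 + 29
210 = 7×29 + 7
29 = 4×7 + 1
7 = 7×1 + 0
gcd(3809, 4019) = 1, so the inverse exists.
Bézout: 1 = −526×4019 + 555×3809.
So 3809⁻¹ ≡ 555 (mod 4019).

555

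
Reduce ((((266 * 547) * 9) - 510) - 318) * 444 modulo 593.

266 * 547 = 145502 ≡ 217 (mod 593)
217 * 9 = 1953 ≡ 174 (mod 593)
174 - 510 = -336 ≡ 257 (mod 593)
257 - 318 = -61 ≡ 532 (mod 593)
532 * 444 = 236208 ≡ 194 (mod 593)

194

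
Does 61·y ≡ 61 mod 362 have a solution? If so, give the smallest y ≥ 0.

gcd(61, 362) = 1, so a unique solution mod 362 exists.
61⁻¹ ≡ 273 (mod 362).
y ≡ 273·61 ≡ 1 (mod 362).

1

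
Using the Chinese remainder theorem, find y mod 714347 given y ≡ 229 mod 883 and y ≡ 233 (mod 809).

579477

883⁻¹ mod 809: 883×164 ≡ 1 (mod 809), so 883⁻¹ ≡ 164.
y = 229 + 883×((233 − 229)×164 mod 809) = 229 + 883×656 = 579477.
Check: 579477 mod 883 = 229, 579477 mod 809 = 233. ✓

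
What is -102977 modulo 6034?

5635

-102977 = -18*6034 + 5635, so -102977 ≡ 5635 (mod 6034).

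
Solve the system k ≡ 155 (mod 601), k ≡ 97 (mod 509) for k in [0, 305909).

601⁻¹ mod 509: 601×83 ≡ 1 (mod 509), so 601⁻¹ ≡ 83.
k = 155 + 601×((97 − 155)×83 mod 509) = 155 + 601×276 = 166031.
Check: 166031 mod 601 = 155, 166031 mod 509 = 97. ✓

166031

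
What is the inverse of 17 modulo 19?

9

Apply the Euclidean algorithm and back-substitute:
19 = 1×17 + 2
17 = 8×2 + 1
2 = 2×1 + 0
gcd(17, 19) = 1, so the inverse exists.
Bézout: 1 = −8×19 + 9×17.
So 17⁻¹ ≡ 9 (mod 19).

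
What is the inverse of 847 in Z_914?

914 = 1·847 + 67
847 = 12·67 + 43
67 = 1·43 + 24
43 = 1·24 + 19
24 = 1·19 + 5
19 = 3·5 + 4
5 = 1·4 + 1
4 = 4·1 + 0
gcd(847, 914) = 1, so the inverse exists.
Back-substitute for 1:
1 = 1·5 − 1·4
  = −1·19 + 4·5
  = 4·24 − 5·19
  = −5·43 + 9·24
  = 9·67 − 14·43
  = −14·847 + 177·67
  = 177·914 − 191·847
So 847⁻¹ ≡ −191 ≡ 723 (mod 914).

723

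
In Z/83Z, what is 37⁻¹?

By the extended Euclidean algorithm:
83 = 2*37 + 9
37 = 4*9 + 1
9 = 9*1 + 0
gcd(37, 83) = 1, so the inverse exists.
Bézout: 1 = −4*83 + 9*37.
So 37⁻¹ ≡ 9 (mod 83).

9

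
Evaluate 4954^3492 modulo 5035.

2186

Compute successive squares:
3492 in binary is 110110100100, i.e. 3492 = 2048 + 1024 + 256 + 128 + 32 + 4.
4954^1 ≡ 4954 (mod 5035)
4954^2 ≡ 4954^2 = 24542116 ≡ 1526 (mod 5035)
4954^4 ≡ 1526^2 = 2328676 ≡ 2506 (mod 5035)
4954^8 ≡ 2506^2 = 6280036 ≡ 1391 (mod 5035)
4954^16 ≡ 1391^2 = 1934881 ≡ 1441 (mod 5035)
4954^32 ≡ 1441^2 = 2076481 ≡ 2061 (mod 5035)
4954^64 ≡ 2061^2 = 4247721 ≡ 3216 (mod 5035)
4954^128 ≡ 3216^2 = 10342656 ≡ 766 (mod 5035)
4954^256 ≡ 766^2 = 586756 ≡ 2696 (mod 5035)
4954^512 ≡ 2696^2 = 7268416 ≡ 2911 (mod 5035)
4954^1024 ≡ 2911^2 = 8473921 ≡ 16 (mod 5035)
4954^2048 ≡ 16^2 = 256 (mod 5035)
4954^3492 = 4954^2048 · 4954^1024 · 4954^256 · 4954^128 · 4954^32 · 4954^4 ≡ 256 · 16 · 2696 · 766 · 2061 · 2506 (mod 5035).
Accumulate the product:
256 · 16 = 4096
4096 · 2696 = 11042816 ≡ 1061
1061 · 766 = 812726 ≡ 2091
2091 · 2061 = 4309551 ≡ 4626
4626 · 2506 = 11592756 ≡ 2186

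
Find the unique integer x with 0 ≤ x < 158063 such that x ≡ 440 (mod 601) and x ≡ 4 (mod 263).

95999

601⁻¹ mod 263: 601×256 ≡ 1 (mod 263), so 601⁻¹ ≡ 256.
x = 440 + 601×((4 − 440)×256 mod 263) = 440 + 601×159 = 95999.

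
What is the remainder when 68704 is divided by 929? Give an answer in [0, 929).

68704 = 73*929 + 887, so 68704 ≡ 887 (mod 929).

887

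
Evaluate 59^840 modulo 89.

78

840 in binary is 1101001000, i.e. 840 = 512 + 256 + 64 + 8.
59^1 ≡ 59 (mod 89)
59^2 ≡ 59^2 = 3481 ≡ 10 (mod 89)
59^4 ≡ 10^2 = 100 ≡ 11 (mod 89)
59^8 ≡ 11^2 = 121 ≡ 32 (mod 89)
59^16 ≡ 32^2 = 1024 ≡ 45 (mod 89)
59^32 ≡ 45^2 = 2025 ≡ 67 (mod 89)
59^64 ≡ 67^2 = 4489 ≡ 39 (mod 89)
59^128 ≡ 39^2 = 1521 ≡ 8 (mod 89)
59^256 ≡ 8^2 = 64 (mod 89)
59^512 ≡ 64^2 = 4096 ≡ 2 (mod 89)
59^840 = 59^512 * 59^256 * 59^64 * 59^8 ≡ 2 * 64 * 39 * 32 (mod 89).
Accumulate the product:
2 * 64 = 128 ≡ 39
39 * 39 = 1521 ≡ 8
8 * 32 = 256 ≡ 78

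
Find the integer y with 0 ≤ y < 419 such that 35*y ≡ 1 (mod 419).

419 = 11×35 + 34
35 = 1×34 + 1
34 = 34×1 + 0
gcd(35, 419) = 1, so the inverse exists.
Back-substitute for 1:
1 = 1×35 − 1×34
  = −1×419 + 12×35
So 35⁻¹ ≡ 12 (mod 419).

12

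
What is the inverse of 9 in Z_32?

25

32 = 3·9 + 5
9 = 1·5 + 4
5 = 1·4 + 1
4 = 4·1 + 0
gcd(9, 32) = 1, so the inverse exists.
Back-substitute for 1:
1 = 1·5 − 1·4
  = −1·9 + 2·5
  = 2·32 − 7·9
So 9⁻¹ ≡ −7 ≡ 25 (mod 32).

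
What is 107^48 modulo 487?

139

Using repeated squaring:
48 in binary is 110000, i.e. 48 = 32 + 16.
107^1 ≡ 107 (mod 487)
107^2 ≡ 107^2 = 11449 ≡ 248 (mod 487)
107^4 ≡ 248^2 = 61504 ≡ 142 (mod 487)
107^8 ≡ 142^2 = 20164 ≡ 197 (mod 487)
107^16 ≡ 197^2 = 38809 ≡ 336 (mod 487)
107^32 ≡ 336^2 = 112896 ≡ 399 (mod 487)
107^48 = 107^32 × 107^16 ≡ 399 × 336 (mod 487).
399 × 336 = 134064 ≡ 139 (mod 487).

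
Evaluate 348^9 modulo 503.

489

Compute successive squares:
348^1 ≡ 348 (mod 503)
348^2 ≡ 348^2 = 121104 ≡ 384 (mod 503)
348^4 ≡ 384^2 = 147456 ≡ 77 (mod 503)
348^8 ≡ 77^2 = 5929 ≡ 396 (mod 503)
348^9 = 348^8 · 348^1 ≡ 396 · 348 (mod 503).
396 · 348 = 137808 ≡ 489 (mod 503).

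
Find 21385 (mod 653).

21385 = 32×653 + 489, so 21385 ≡ 489 (mod 653).

489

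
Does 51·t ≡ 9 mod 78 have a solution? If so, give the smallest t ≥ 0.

17

gcd(51, 78) = 3, and 3 | 9, so solutions exist.
Divide through by 3: 17·t ≡ 3 mod 26.
17⁻¹ ≡ 23 (mod 26).
t ≡ 23·3 ≡ 17 (mod 26).
The smallest non-negative solution is t = 17.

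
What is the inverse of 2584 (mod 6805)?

4369

By the extended Euclidean algorithm:
6805 = 2*2584 + 1637
2584 = 1*1637 + 947
1637 = 1*947 + 690
947 = 1*690 + 257
690 = 2*257 + 176
257 = 1*176 + 81
176 = 2*81 + 14
81 = 5*14 + 11
14 = 1*11 + 3
11 = 3*3 + 2
3 = 1*2 + 1
2 = 2*1 + 0
gcd(2584, 6805) = 1, so the inverse exists.
Bézout: 1 = 925*6805 − 2436*2584.
So 2584⁻¹ ≡ −2436 ≡ 4369 (mod 6805).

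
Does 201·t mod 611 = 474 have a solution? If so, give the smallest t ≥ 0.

586

gcd(201, 611) = 1, so a unique solution mod 611 exists.
201⁻¹ ≡ 76 (mod 611).
t ≡ 76·474 ≡ 586 (mod 611).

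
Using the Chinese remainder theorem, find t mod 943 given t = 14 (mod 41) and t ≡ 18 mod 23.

547

41⁻¹ mod 23: 41*9 ≡ 1 (mod 23), so 41⁻¹ ≡ 9.
t = 14 + 41*((18 − 14)*9 mod 23) = 14 + 41*13 = 547.
Check: 547 mod 41 = 14, 547 mod 23 = 18. ✓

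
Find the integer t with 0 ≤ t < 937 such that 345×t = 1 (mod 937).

937 = 2*345 + 247
345 = 1*247 + 98
247 = 2*98 + 51
98 = 1*51 + 47
51 = 1*47 + 4
47 = 11*4 + 3
4 = 1*3 + 1
3 = 3*1 + 0
gcd(345, 937) = 1, so the inverse exists.
Back-substitute for 1:
1 = 1*4 − 1*3
  = −1*47 + 12*4
  = 12*51 − 13*47
  = −13*98 + 25*51
  = 25*247 − 63*98
  = −63*345 + 88*247
  = 88*937 − 239*345
So 345⁻¹ ≡ −239 ≡ 698 (mod 937).

698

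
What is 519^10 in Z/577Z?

176

10 in binary is 1010, i.e. 10 = 8 + 2.
519^1 ≡ 519 (mod 577)
519^2 ≡ 519^2 = 269361 ≡ 479 (mod 577)
519^4 ≡ 479^2 = 229441 ≡ 372 (mod 577)
519^8 ≡ 372^2 = 138384 ≡ 481 (mod 577)
519^10 = 519^8 × 519^2 ≡ 481 × 479 (mod 577).
481 × 479 = 230399 ≡ 176 (mod 577).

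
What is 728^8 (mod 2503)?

Using repeated squaring:
728^1 ≡ 728 (mod 2503)
728^2 ≡ 728^2 = 529984 ≡ 1851 (mod 2503)
728^4 ≡ 1851^2 = 3426201 ≡ 2097 (mod 2503)
728^8 ≡ 2097^2 = 4397409 ≡ 2141 (mod 2503)
So 728^8 ≡ 2141 (mod 2503).

2141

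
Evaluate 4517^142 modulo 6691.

2768

By square-and-multiply:
142 in binary is 10001110, i.e. 142 = 128 + 8 + 4 + 2.
4517^1 ≡ 4517 (mod 6691)
4517^2 ≡ 4517^2 = 20403289 ≡ 2430 (mod 6691)
4517^4 ≡ 2430^2 = 5904900 ≡ 3438 (mod 6691)
4517^8 ≡ 3438^2 = 11819844 ≡ 3538 (mod 6691)
4517^16 ≡ 3538^2 = 12517444 ≡ 5274 (mod 6691)
4517^32 ≡ 5274^2 = 27815076 ≡ 589 (mod 6691)
4517^64 ≡ 589^2 = 346921 ≡ 5680 (mod 6691)
4517^128 ≡ 5680^2 = 32262400 ≡ 5089 (mod 6691)
4517^142 = 4517^128 × 4517^8 × 4517^4 × 4517^2 ≡ 5089 × 3538 × 3438 × 2430 (mod 6691).
Accumulate the product:
5089 × 3538 = 18004882 ≡ 6092
6092 × 3438 = 20944296 ≡ 1466
1466 × 2430 = 3562380 ≡ 2768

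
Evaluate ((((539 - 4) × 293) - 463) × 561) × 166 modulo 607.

54

539 - 4 = 535
535 × 293 = 156755 ≡ 149 (mod 607)
149 - 463 = -314 ≡ 293 (mod 607)
293 × 561 = 164373 ≡ 483 (mod 607)
483 × 166 = 80178 ≡ 54 (mod 607)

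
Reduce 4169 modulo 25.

4169 = 166*25 + 19, so 4169 ≡ 19 (mod 25).

19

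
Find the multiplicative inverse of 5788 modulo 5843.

1806

Run the extended Euclidean algorithm:
5843 = 1*5788 + 55
5788 = 105*55 + 13
55 = 4*13 + 3
13 = 4*3 + 1
3 = 3*1 + 0
gcd(5788, 5843) = 1, so the inverse exists.
Bézout: 1 = −1789*5843 + 1806*5788.
So 5788⁻¹ ≡ 1806 (mod 5843).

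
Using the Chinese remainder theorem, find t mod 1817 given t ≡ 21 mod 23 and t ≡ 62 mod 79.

23⁻¹ mod 79: 23×55 ≡ 1 (mod 79), so 23⁻¹ ≡ 55.
t = 21 + 23×((62 − 21)×55 mod 79) = 21 + 23×43 = 1010.
Check: 1010 mod 23 = 21, 1010 mod 79 = 62. ✓

1010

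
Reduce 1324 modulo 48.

28

1324 = 27·48 + 28, so 1324 ≡ 28 (mod 48).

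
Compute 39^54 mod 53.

54 in binary is 110110, i.e. 54 = 32 + 16 + 4 + 2.
39^1 ≡ 39 (mod 53)
39^2 ≡ 39^2 = 1521 ≡ 37 (mod 53)
39^4 ≡ 37^2 = 1369 ≡ 44 (mod 53)
39^8 ≡ 44^2 = 1936 ≡ 28 (mod 53)
39^16 ≡ 28^2 = 784 ≡ 42 (mod 53)
39^32 ≡ 42^2 = 1764 ≡ 15 (mod 53)
39^54 = 39^32 * 39^16 * 39^4 * 39^2 ≡ 15 * 42 * 44 * 37 (mod 53).
Accumulate the product:
15 * 42 = 630 ≡ 47
47 * 44 = 2068 ≡ 1
1 * 37 = 37

37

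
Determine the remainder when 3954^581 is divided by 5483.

5464

581 in binary is 1001000101, i.e. 581 = 512 + 64 + 4 + 1.
3954^1 ≡ 3954 (mod 5483)
3954^2 ≡ 3954^2 = 15634116 ≡ 2083 (mod 5483)
3954^4 ≡ 2083^2 = 4338889 ≡ 1836 (mod 5483)
3954^8 ≡ 1836^2 = 3370896 ≡ 4334 (mod 5483)
3954^16 ≡ 4334^2 = 18783556 ≡ 4281 (mod 5483)
3954^32 ≡ 4281^2 = 18326961 ≡ 2775 (mod 5483)
3954^64 ≡ 2775^2 = 7700625 ≡ 2493 (mod 5483)
3954^128 ≡ 2493^2 = 6215049 ≡ 2810 (mod 5483)
3954^256 ≡ 2810^2 = 7896100 ≡ 580 (mod 5483)
3954^512 ≡ 580^2 = 336400 ≡ 1937 (mod 5483)
3954^581 = 3954^512 · 3954^64 · 3954^4 · 3954^1 ≡ 1937 · 2493 · 1836 · 3954 (mod 5483).
Accumulate the product:
1937 · 2493 = 4828941 ≡ 3901
3901 · 1836 = 7162236 ≡ 1438
1438 · 3954 = 5685852 ≡ 5464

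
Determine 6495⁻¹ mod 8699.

By the extended Euclidean algorithm:
8699 = 1×6495 + 2204
6495 = 2×2204 + 2087
2204 = 1×2087 + 117
2087 = 17×117 + 98
117 = 1×98 + 19
98 = 5×19 + 3
19 = 6×3 + 1
3 = 3×1 + 0
gcd(6495, 8699) = 1, so the inverse exists.
Bézout: 1 = 2054×8699 − 2751×6495.
So 6495⁻¹ ≡ −2751 ≡ 5948 (mod 8699).

5948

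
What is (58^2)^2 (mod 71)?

(58)^2 ≡ 27 (mod 71)
(27)^2 ≡ 19 (mod 71)

19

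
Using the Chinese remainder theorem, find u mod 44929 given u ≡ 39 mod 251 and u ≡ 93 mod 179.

33924

251⁻¹ mod 179: 251*92 ≡ 1 (mod 179), so 251⁻¹ ≡ 92.
u = 39 + 251*((93 − 39)*92 mod 179) = 39 + 251*135 = 33924.
Check: 33924 mod 251 = 39, 33924 mod 179 = 93. ✓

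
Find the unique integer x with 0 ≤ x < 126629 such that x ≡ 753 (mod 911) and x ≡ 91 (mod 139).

911⁻¹ mod 139: 911·65 ≡ 1 (mod 139), so 911⁻¹ ≡ 65.
x = 753 + 911·((91 − 753)·65 mod 139) = 753 + 911·60 = 55413.
Check: 55413 mod 911 = 753, 55413 mod 139 = 91. ✓

55413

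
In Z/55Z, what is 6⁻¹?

46

By the extended Euclidean algorithm:
55 = 9*6 + 1
6 = 6*1 + 0
gcd(6, 55) = 1, so the inverse exists.
Bézout: 1 = 1*55 − 9*6.
So 6⁻¹ ≡ −9 ≡ 46 (mod 55).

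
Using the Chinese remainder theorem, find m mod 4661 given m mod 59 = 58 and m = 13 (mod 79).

59⁻¹ mod 79: 59·75 ≡ 1 (mod 79), so 59⁻¹ ≡ 75.
m = 58 + 59·((13 − 58)·75 mod 79) = 58 + 59·22 = 1356.
Check: 1356 mod 59 = 58, 1356 mod 79 = 13. ✓

1356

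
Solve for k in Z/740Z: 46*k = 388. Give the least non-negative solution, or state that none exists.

gcd(46, 740) = 2, and 2 | 388, so solutions exist.
Divide through by 2: 23*k ≡ 194 (mod 370).
23⁻¹ ≡ 177 (mod 370).
k ≡ 177*194 ≡ 298 (mod 370).
The smallest non-negative solution is k = 298.

298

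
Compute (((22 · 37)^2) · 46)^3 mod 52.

22 · 37 = 814 ≡ 34 (mod 52)
(34)^2 ≡ 12 (mod 52)
12 · 46 = 552 ≡ 32 (mod 52)
(32)^3 ≡ 8 (mod 52)

8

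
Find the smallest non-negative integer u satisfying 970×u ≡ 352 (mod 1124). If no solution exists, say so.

gcd(970, 1124) = 2, and 2 | 352, so solutions exist.
Divide through by 2: 485×u ≡ 176 mod 562.
485⁻¹ ≡ 489 (mod 562).
u ≡ 489×176 ≡ 78 (mod 562).
The smallest non-negative solution is u = 78.

78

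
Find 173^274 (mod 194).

By square-and-multiply:
274 in binary is 100010010, i.e. 274 = 256 + 16 + 2.
173^1 ≡ 173 (mod 194)
173^2 ≡ 173^2 = 29929 ≡ 53 (mod 194)
173^4 ≡ 53^2 = 2809 ≡ 93 (mod 194)
173^8 ≡ 93^2 = 8649 ≡ 113 (mod 194)
173^16 ≡ 113^2 = 12769 ≡ 159 (mod 194)
173^32 ≡ 159^2 = 25281 ≡ 61 (mod 194)
173^64 ≡ 61^2 = 3721 ≡ 35 (mod 194)
173^128 ≡ 35^2 = 1225 ≡ 61 (mod 194)
173^256 ≡ 61^2 = 3721 ≡ 35 (mod 194)
173^274 = 173^256 * 173^16 * 173^2 ≡ 35 * 159 * 53 (mod 194).
Accumulate the product:
35 * 159 = 5565 ≡ 133
133 * 53 = 7049 ≡ 65

65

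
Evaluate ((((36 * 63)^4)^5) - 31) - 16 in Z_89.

67

36 * 63 = 2268 ≡ 43 (mod 89)
(43)^4 ≡ 44 (mod 89)
(44)^5 ≡ 25 (mod 89)
25 - 31 = -6 ≡ 83 (mod 89)
83 - 16 = 67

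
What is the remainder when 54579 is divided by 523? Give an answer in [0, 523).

54579 = 104·523 + 187, so 54579 ≡ 187 (mod 523).

187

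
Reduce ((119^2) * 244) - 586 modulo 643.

502

(119)^2 ≡ 15 (mod 643)
15 * 244 = 3660 ≡ 445 (mod 643)
445 - 586 = -141 ≡ 502 (mod 643)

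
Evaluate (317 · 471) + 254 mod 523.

317 · 471 = 149307 ≡ 252 (mod 523)
252 + 254 = 506

506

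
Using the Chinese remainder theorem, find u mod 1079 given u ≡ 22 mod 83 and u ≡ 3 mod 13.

354

83⁻¹ mod 13: 83×8 ≡ 1 (mod 13), so 83⁻¹ ≡ 8.
u = 22 + 83×((3 − 22)×8 mod 13) = 22 + 83×4 = 354.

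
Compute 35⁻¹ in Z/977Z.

977 = 27×35 + 32
35 = 1×32 + 3
32 = 10×3 + 2
3 = 1×2 + 1
2 = 2×1 + 0
gcd(35, 977) = 1, so the inverse exists.
Bézout: 1 = −12×977 + 335×35.
So 35⁻¹ ≡ 335 (mod 977).

335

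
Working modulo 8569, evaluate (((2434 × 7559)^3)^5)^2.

2434 × 7559 = 18398606 ≡ 963 (mod 8569)
(963)^3 ≡ 3736 (mod 8569)
(3736)^5 ≡ 5708 (mod 8569)
(5708)^2 ≡ 1926 (mod 8569)

1926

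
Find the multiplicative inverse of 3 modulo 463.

By the extended Euclidean algorithm:
463 = 154*3 + 1
3 = 3*1 + 0
gcd(3, 463) = 1, so the inverse exists.
Bézout: 1 = 1*463 − 154*3.
So 3⁻¹ ≡ −154 ≡ 309 (mod 463).

309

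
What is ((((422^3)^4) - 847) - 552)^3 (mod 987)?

(422)^3 ≡ 281 (mod 987)
(281)^4 ≡ 1 (mod 987)
1 - 847 = -846 ≡ 141 (mod 987)
141 - 552 = -411 ≡ 576 (mod 987)
(576)^3 ≡ 36 (mod 987)

36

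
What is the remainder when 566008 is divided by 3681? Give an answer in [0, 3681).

566008 = 153×3681 + 2815, so 566008 ≡ 2815 (mod 3681).

2815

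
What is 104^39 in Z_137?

39 in binary is 100111, i.e. 39 = 32 + 4 + 2 + 1.
104^1 ≡ 104 (mod 137)
104^2 ≡ 104^2 = 10816 ≡ 130 (mod 137)
104^4 ≡ 130^2 = 16900 ≡ 49 (mod 137)
104^8 ≡ 49^2 = 2401 ≡ 72 (mod 137)
104^16 ≡ 72^2 = 5184 ≡ 115 (mod 137)
104^32 ≡ 115^2 = 13225 ≡ 73 (mod 137)
104^39 = 104^32 × 104^4 × 104^2 × 104^1 ≡ 73 × 49 × 130 × 104 (mod 137).
Accumulate the product:
73 × 49 = 3577 ≡ 15
15 × 130 = 1950 ≡ 32
32 × 104 = 3328 ≡ 40

40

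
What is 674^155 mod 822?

230

Compute successive squares:
155 in binary is 10011011, i.e. 155 = 128 + 16 + 8 + 2 + 1.
674^1 ≡ 674 (mod 822)
674^2 ≡ 674^2 = 454276 ≡ 532 (mod 822)
674^4 ≡ 532^2 = 283024 ≡ 256 (mod 822)
674^8 ≡ 256^2 = 65536 ≡ 598 (mod 822)
674^16 ≡ 598^2 = 357604 ≡ 34 (mod 822)
674^32 ≡ 34^2 = 1156 ≡ 334 (mod 822)
674^64 ≡ 334^2 = 111556 ≡ 586 (mod 822)
674^128 ≡ 586^2 = 343396 ≡ 622 (mod 822)
674^155 = 674^128 * 674^16 * 674^8 * 674^2 * 674^1 ≡ 622 * 34 * 598 * 532 * 674 (mod 822).
Accumulate the product:
622 * 34 = 21148 ≡ 598
598 * 598 = 357604 ≡ 34
34 * 532 = 18088 ≡ 4
4 * 674 = 2696 ≡ 230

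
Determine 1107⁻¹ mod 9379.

8303

Run the extended Euclidean algorithm:
9379 = 8·1107 + 523
1107 = 2·523 + 61
523 = 8·61 + 35
61 = 1·35 + 26
35 = 1·26 + 9
26 = 2·9 + 8
9 = 1·8 + 1
8 = 8·1 + 0
gcd(1107, 9379) = 1, so the inverse exists.
Back-substitute for 1:
1 = 1·9 − 1·8
  = −1·26 + 3·9
  = 3·35 − 4·26
  = −4·61 + 7·35
  = 7·523 − 60·61
  = −60·1107 + 127·523
  = 127·9379 − 1076·1107
So 1107⁻¹ ≡ −1076 ≡ 8303 (mod 9379).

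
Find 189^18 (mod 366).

3

Compute successive squares:
18 in binary is 10010, i.e. 18 = 16 + 2.
189^1 ≡ 189 (mod 366)
189^2 ≡ 189^2 = 35721 ≡ 219 (mod 366)
189^4 ≡ 219^2 = 47961 ≡ 15 (mod 366)
189^8 ≡ 15^2 = 225 (mod 366)
189^16 ≡ 225^2 = 50625 ≡ 117 (mod 366)
189^18 = 189^16 × 189^2 ≡ 117 × 219 (mod 366).
117 × 219 = 25623 ≡ 3 (mod 366).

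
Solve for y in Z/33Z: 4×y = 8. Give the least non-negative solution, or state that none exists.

gcd(4, 33) = 1, so a unique solution mod 33 exists.
4⁻¹ ≡ 25 (mod 33).
y ≡ 25×8 ≡ 2 (mod 33).

2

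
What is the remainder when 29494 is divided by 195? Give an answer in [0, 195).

29494 = 151*195 + 49, so 29494 ≡ 49 (mod 195).

49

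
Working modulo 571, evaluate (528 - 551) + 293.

270

528 - 551 = -23 ≡ 548 (mod 571)
548 + 293 = 841 ≡ 270 (mod 571)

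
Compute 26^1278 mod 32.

0

1278 in binary is 10011111110, i.e. 1278 = 1024 + 128 + 64 + 32 + 16 + 8 + 4 + 2.
26^1 ≡ 26 (mod 32)
26^2 ≡ 26^2 = 676 ≡ 4 (mod 32)
26^4 ≡ 4^2 = 16 (mod 32)
26^8 ≡ 16^2 = 256 ≡ 0 (mod 32)
26^16 ≡ 0^2 = 0 (mod 32)
26^32 ≡ 0^2 = 0 (mod 32)
26^64 ≡ 0^2 = 0 (mod 32)
26^128 ≡ 0^2 = 0 (mod 32)
26^256 ≡ 0^2 = 0 (mod 32)
26^512 ≡ 0^2 = 0 (mod 32)
26^1024 ≡ 0^2 = 0 (mod 32)
26^1278 = 26^1024 * 26^128 * 26^64 * 26^32 * 26^16 * 26^8 * 26^4 * 26^2 ≡ 0 * 0 * 0 * 0 * 0 * 0 * 16 * 4 (mod 32).
Accumulate the product:
0 * 0 = 0
0 * 0 = 0
0 * 0 = 0
0 * 0 = 0
0 * 0 = 0
0 * 16 = 0
0 * 4 = 0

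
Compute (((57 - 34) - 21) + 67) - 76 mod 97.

57 - 34 = 23
23 - 21 = 2
2 + 67 = 69
69 - 76 = -7 ≡ 90 (mod 97)

90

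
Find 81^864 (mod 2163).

1611

By square-and-multiply:
81^1 ≡ 81 (mod 2163)
81^2 ≡ 81^2 = 6561 ≡ 72 (mod 2163)
81^4 ≡ 72^2 = 5184 ≡ 858 (mod 2163)
81^8 ≡ 858^2 = 736164 ≡ 744 (mod 2163)
81^16 ≡ 744^2 = 553536 ≡ 1971 (mod 2163)
81^32 ≡ 1971^2 = 3884841 ≡ 93 (mod 2163)
81^64 ≡ 93^2 = 8649 ≡ 2160 (mod 2163)
81^128 ≡ 2160^2 = 4665600 ≡ 9 (mod 2163)
81^256 ≡ 9^2 = 81 (mod 2163)
81^512 ≡ 81^2 = 6561 ≡ 72 (mod 2163)
81^864 = 81^512 · 81^256 · 81^64 · 81^32 ≡ 72 · 81 · 2160 · 93 (mod 2163).
Accumulate the product:
72 · 81 = 5832 ≡ 1506
1506 · 2160 = 3252960 ≡ 1971
1971 · 93 = 183303 ≡ 1611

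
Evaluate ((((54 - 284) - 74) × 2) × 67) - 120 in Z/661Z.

126

54 - 284 = -230 ≡ 431 (mod 661)
431 - 74 = 357
357 × 2 = 714 ≡ 53 (mod 661)
53 × 67 = 3551 ≡ 246 (mod 661)
246 - 120 = 126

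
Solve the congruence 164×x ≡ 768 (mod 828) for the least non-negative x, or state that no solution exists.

141

gcd(164, 828) = 4, and 4 | 768, so solutions exist.
Divide through by 4: 41×x ≡ 192 mod 207.
41⁻¹ ≡ 101 (mod 207).
x ≡ 101×192 ≡ 141 (mod 207).
The smallest non-negative solution is x = 141.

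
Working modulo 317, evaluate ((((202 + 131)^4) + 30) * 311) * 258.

258

202 + 131 = 333 ≡ 16 (mod 317)
(16)^4 ≡ 234 (mod 317)
234 + 30 = 264
264 * 311 = 82104 ≡ 1 (mod 317)
1 * 258 = 258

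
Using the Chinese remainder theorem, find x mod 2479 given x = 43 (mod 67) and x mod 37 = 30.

1584

67⁻¹ mod 37: 67×21 ≡ 1 (mod 37), so 67⁻¹ ≡ 21.
x = 43 + 67×((30 − 43)×21 mod 37) = 43 + 67×23 = 1584.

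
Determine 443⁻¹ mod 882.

882 = 1×443 + 439
443 = 1×439 + 4
439 = 109×4 + 3
4 = 1×3 + 1
3 = 3×1 + 0
gcd(443, 882) = 1, so the inverse exists.
Back-substitute for 1:
1 = 1×4 − 1×3
  = −1×439 + 110×4
  = 110×443 − 111×439
  = −111×882 + 221×443
So 443⁻¹ ≡ 221 (mod 882).

221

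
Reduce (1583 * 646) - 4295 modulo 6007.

3140

1583 * 646 = 1022618 ≡ 1428 (mod 6007)
1428 - 4295 = -2867 ≡ 3140 (mod 6007)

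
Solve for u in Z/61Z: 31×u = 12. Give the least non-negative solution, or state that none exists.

24

gcd(31, 61) = 1, so a unique solution mod 61 exists.
31⁻¹ ≡ 2 (mod 61).
u ≡ 2×12 ≡ 24 (mod 61).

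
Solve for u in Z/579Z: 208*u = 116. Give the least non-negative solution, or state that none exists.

368

gcd(208, 579) = 1, so a unique solution mod 579 exists.
208⁻¹ ≡ 103 (mod 579).
u ≡ 103*116 ≡ 368 (mod 579).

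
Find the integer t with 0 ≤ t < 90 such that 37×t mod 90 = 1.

90 = 2·37 + 16
37 = 2·16 + 5
16 = 3·5 + 1
5 = 5·1 + 0
gcd(37, 90) = 1, so the inverse exists.
Bézout: 1 = 7·90 − 17·37.
So 37⁻¹ ≡ −17 ≡ 73 (mod 90).

73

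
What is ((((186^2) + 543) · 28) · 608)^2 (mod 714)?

(186)^2 ≡ 324 (mod 714)
324 + 543 = 867 ≡ 153 (mod 714)
153 · 28 = 4284 ≡ 0 (mod 714)
0 · 608 = 0
(0)^2 ≡ 0 (mod 714)

0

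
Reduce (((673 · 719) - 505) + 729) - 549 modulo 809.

589

673 · 719 = 483887 ≡ 105 (mod 809)
105 - 505 = -400 ≡ 409 (mod 809)
409 + 729 = 1138 ≡ 329 (mod 809)
329 - 549 = -220 ≡ 589 (mod 809)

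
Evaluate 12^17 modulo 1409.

254

Using repeated squaring:
17 in binary is 10001, i.e. 17 = 16 + 1.
12^1 ≡ 12 (mod 1409)
12^2 ≡ 12^2 = 144 (mod 1409)
12^4 ≡ 144^2 = 20736 ≡ 1010 (mod 1409)
12^8 ≡ 1010^2 = 1020100 ≡ 1393 (mod 1409)
12^16 ≡ 1393^2 = 1940449 ≡ 256 (mod 1409)
12^17 = 12^16 × 12^1 ≡ 256 × 12 (mod 1409).
256 × 12 = 3072 ≡ 254 (mod 1409).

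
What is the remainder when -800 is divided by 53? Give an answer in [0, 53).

48

-800 = -16×53 + 48, so -800 ≡ 48 (mod 53).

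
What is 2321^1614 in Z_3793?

By square-and-multiply:
2321^1 ≡ 2321 (mod 3793)
2321^2 ≡ 2321^2 = 5387041 ≡ 981 (mod 3793)
2321^4 ≡ 981^2 = 962361 ≡ 2732 (mod 3793)
2321^8 ≡ 2732^2 = 7463824 ≡ 2993 (mod 3793)
2321^16 ≡ 2993^2 = 8958049 ≡ 2776 (mod 3793)
2321^32 ≡ 2776^2 = 7706176 ≡ 2593 (mod 3793)
2321^64 ≡ 2593^2 = 6723649 ≡ 2453 (mod 3793)
2321^128 ≡ 2453^2 = 6017209 ≡ 1511 (mod 3793)
2321^256 ≡ 1511^2 = 2283121 ≡ 3528 (mod 3793)
2321^512 ≡ 3528^2 = 12446784 ≡ 1951 (mod 3793)
2321^1024 ≡ 1951^2 = 3806401 ≡ 2022 (mod 3793)
2321^1614 = 2321^1024 × 2321^512 × 2321^64 × 2321^8 × 2321^4 × 2321^2 ≡ 2022 × 1951 × 2453 × 2993 × 2732 × 981 (mod 3793).
Accumulate the product:
2022 × 1951 = 3944922 ≡ 202
202 × 2453 = 495506 ≡ 2416
2416 × 2993 = 7231088 ≡ 1630
1630 × 2732 = 4453160 ≡ 178
178 × 981 = 174618 ≡ 140

140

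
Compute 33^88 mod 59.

88 in binary is 1011000, i.e. 88 = 64 + 16 + 8.
33^1 ≡ 33 (mod 59)
33^2 ≡ 33^2 = 1089 ≡ 27 (mod 59)
33^4 ≡ 27^2 = 729 ≡ 21 (mod 59)
33^8 ≡ 21^2 = 441 ≡ 28 (mod 59)
33^16 ≡ 28^2 = 784 ≡ 17 (mod 59)
33^32 ≡ 17^2 = 289 ≡ 53 (mod 59)
33^64 ≡ 53^2 = 2809 ≡ 36 (mod 59)
33^88 = 33^64 × 33^16 × 33^8 ≡ 36 × 17 × 28 (mod 59).
Accumulate the product:
36 × 17 = 612 ≡ 22
22 × 28 = 616 ≡ 26

26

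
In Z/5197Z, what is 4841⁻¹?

5197 = 1*4841 + 356
4841 = 13*356 + 213
356 = 1*213 + 143
213 = 1*143 + 70
143 = 2*70 + 3
70 = 23*3 + 1
3 = 3*1 + 0
gcd(4841, 5197) = 1, so the inverse exists.
Bézout: 1 = −1591*5197 + 1708*4841.
So 4841⁻¹ ≡ 1708 (mod 5197).

1708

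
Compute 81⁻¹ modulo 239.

239 = 2·81 + 77
81 = 1·77 + 4
77 = 19·4 + 1
4 = 4·1 + 0
gcd(81, 239) = 1, so the inverse exists.
Back-substitute for 1:
1 = 1·77 − 19·4
  = −19·81 + 20·77
  = 20·239 − 59·81
So 81⁻¹ ≡ −59 ≡ 180 (mod 239).

180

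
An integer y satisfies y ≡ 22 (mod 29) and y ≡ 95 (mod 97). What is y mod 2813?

1356

29⁻¹ mod 97: 29×87 ≡ 1 (mod 97), so 29⁻¹ ≡ 87.
y = 22 + 29×((95 − 22)×87 mod 97) = 22 + 29×46 = 1356.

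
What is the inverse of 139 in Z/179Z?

By the extended Euclidean algorithm:
179 = 1*139 + 40
139 = 3*40 + 19
40 = 2*19 + 2
19 = 9*2 + 1
2 = 2*1 + 0
gcd(139, 179) = 1, so the inverse exists.
Back-substitute for 1:
1 = 1*19 − 9*2
  = −9*40 + 19*19
  = 19*139 − 66*40
  = −66*179 + 85*139
So 139⁻¹ ≡ 85 (mod 179).

85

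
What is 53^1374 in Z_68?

Using repeated squaring:
53^1 ≡ 53 (mod 68)
53^2 ≡ 53^2 = 2809 ≡ 21 (mod 68)
53^4 ≡ 21^2 = 441 ≡ 33 (mod 68)
53^8 ≡ 33^2 = 1089 ≡ 1 (mod 68)
53^16 ≡ 1^2 = 1 (mod 68)
53^32 ≡ 1^2 = 1 (mod 68)
53^64 ≡ 1^2 = 1 (mod 68)
53^128 ≡ 1^2 = 1 (mod 68)
53^256 ≡ 1^2 = 1 (mod 68)
53^512 ≡ 1^2 = 1 (mod 68)
53^1024 ≡ 1^2 = 1 (mod 68)
53^1374 = 53^1024 × 53^256 × 53^64 × 53^16 × 53^8 × 53^4 × 53^2 ≡ 1 × 1 × 1 × 1 × 1 × 33 × 21 (mod 68).
Accumulate the product:
1 × 1 = 1
1 × 1 = 1
1 × 1 = 1
1 × 1 = 1
1 × 33 = 33
33 × 21 = 693 ≡ 13

13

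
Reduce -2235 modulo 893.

444

-2235 = -3×893 + 444, so -2235 ≡ 444 (mod 893).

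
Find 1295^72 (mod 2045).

72 in binary is 1001000, i.e. 72 = 64 + 8.
1295^1 ≡ 1295 (mod 2045)
1295^2 ≡ 1295^2 = 1677025 ≡ 125 (mod 2045)
1295^4 ≡ 125^2 = 15625 ≡ 1310 (mod 2045)
1295^8 ≡ 1310^2 = 1716100 ≡ 345 (mod 2045)
1295^16 ≡ 345^2 = 119025 ≡ 415 (mod 2045)
1295^32 ≡ 415^2 = 172225 ≡ 445 (mod 2045)
1295^64 ≡ 445^2 = 198025 ≡ 1705 (mod 2045)
1295^72 = 1295^64 * 1295^8 ≡ 1705 * 345 (mod 2045).
1705 * 345 = 588225 ≡ 1310 (mod 2045).

1310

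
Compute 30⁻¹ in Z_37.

Run the extended Euclidean algorithm:
37 = 1*30 + 7
30 = 4*7 + 2
7 = 3*2 + 1
2 = 2*1 + 0
gcd(30, 37) = 1, so the inverse exists.
Bézout: 1 = 13*37 − 16*30.
So 30⁻¹ ≡ −16 ≡ 21 (mod 37).

21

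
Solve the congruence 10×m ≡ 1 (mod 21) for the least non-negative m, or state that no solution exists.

19

gcd(10, 21) = 1, so a unique solution mod 21 exists.
10⁻¹ ≡ 19 (mod 21).
m ≡ 19×1 ≡ 19 (mod 21).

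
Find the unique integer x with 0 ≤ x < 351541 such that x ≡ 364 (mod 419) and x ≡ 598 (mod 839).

419⁻¹ mod 839: 419×837 ≡ 1 (mod 839), so 419⁻¹ ≡ 837.
x = 364 + 419×((598 − 364)×837 mod 839) = 364 + 419×371 = 155813.

155813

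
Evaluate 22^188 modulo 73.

Using repeated squaring:
22^1 ≡ 22 (mod 73)
22^2 ≡ 22^2 = 484 ≡ 46 (mod 73)
22^4 ≡ 46^2 = 2116 ≡ 72 (mod 73)
22^8 ≡ 72^2 = 5184 ≡ 1 (mod 73)
22^16 ≡ 1^2 = 1 (mod 73)
22^32 ≡ 1^2 = 1 (mod 73)
22^64 ≡ 1^2 = 1 (mod 73)
22^128 ≡ 1^2 = 1 (mod 73)
22^188 = 22^128 * 22^32 * 22^16 * 22^8 * 22^4 ≡ 1 * 1 * 1 * 1 * 72 (mod 73).
Accumulate the product:
1 * 1 = 1
1 * 1 = 1
1 * 1 = 1
1 * 72 = 72

72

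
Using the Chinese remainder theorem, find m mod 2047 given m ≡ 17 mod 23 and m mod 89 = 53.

23⁻¹ mod 89: 23*31 ≡ 1 (mod 89), so 23⁻¹ ≡ 31.
m = 17 + 23*((53 − 17)*31 mod 89) = 17 + 23*48 = 1121.

1121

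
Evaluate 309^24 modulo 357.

288

Using repeated squaring:
24 in binary is 11000, i.e. 24 = 16 + 8.
309^1 ≡ 309 (mod 357)
309^2 ≡ 309^2 = 95481 ≡ 162 (mod 357)
309^4 ≡ 162^2 = 26244 ≡ 183 (mod 357)
309^8 ≡ 183^2 = 33489 ≡ 288 (mod 357)
309^16 ≡ 288^2 = 82944 ≡ 120 (mod 357)
309^24 = 309^16 × 309^8 ≡ 120 × 288 (mod 357).
120 × 288 = 34560 ≡ 288 (mod 357).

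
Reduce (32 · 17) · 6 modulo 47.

21

32 · 17 = 544 ≡ 27 (mod 47)
27 · 6 = 162 ≡ 21 (mod 47)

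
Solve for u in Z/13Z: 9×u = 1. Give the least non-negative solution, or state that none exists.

3

gcd(9, 13) = 1, so a unique solution mod 13 exists.
9⁻¹ ≡ 3 (mod 13).
u ≡ 3×1 ≡ 3 (mod 13).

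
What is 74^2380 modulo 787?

2380 in binary is 100101001100, i.e. 2380 = 2048 + 256 + 64 + 8 + 4.
74^1 ≡ 74 (mod 787)
74^2 ≡ 74^2 = 5476 ≡ 754 (mod 787)
74^4 ≡ 754^2 = 568516 ≡ 302 (mod 787)
74^8 ≡ 302^2 = 91204 ≡ 699 (mod 787)
74^16 ≡ 699^2 = 488601 ≡ 661 (mod 787)
74^32 ≡ 661^2 = 436921 ≡ 136 (mod 787)
74^64 ≡ 136^2 = 18496 ≡ 395 (mod 787)
74^128 ≡ 395^2 = 156025 ≡ 199 (mod 787)
74^256 ≡ 199^2 = 39601 ≡ 251 (mod 787)
74^512 ≡ 251^2 = 63001 ≡ 41 (mod 787)
74^1024 ≡ 41^2 = 1681 ≡ 107 (mod 787)
74^2048 ≡ 107^2 = 11449 ≡ 431 (mod 787)
74^2380 = 74^2048 × 74^256 × 74^64 × 74^8 × 74^4 ≡ 431 × 251 × 395 × 699 × 302 (mod 787).
Accumulate the product:
431 × 251 = 108181 ≡ 362
362 × 395 = 142990 ≡ 543
543 × 699 = 379557 ≡ 223
223 × 302 = 67346 ≡ 451

451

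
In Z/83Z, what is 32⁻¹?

Apply the Euclidean algorithm and back-substitute:
83 = 2·32 + 19
32 = 1·19 + 13
19 = 1·13 + 6
13 = 2·6 + 1
6 = 6·1 + 0
gcd(32, 83) = 1, so the inverse exists.
Back-substitute for 1:
1 = 1·13 − 2·6
  = −2·19 + 3·13
  = 3·32 − 5·19
  = −5·83 + 13·32
So 32⁻¹ ≡ 13 (mod 83).

13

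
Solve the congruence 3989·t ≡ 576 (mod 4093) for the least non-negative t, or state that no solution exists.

939

gcd(3989, 4093) = 1, so a unique solution mod 4093 exists.
3989⁻¹ ≡ 1771 (mod 4093).
t ≡ 1771·576 ≡ 939 (mod 4093).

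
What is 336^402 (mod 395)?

141

By square-and-multiply:
336^1 ≡ 336 (mod 395)
336^2 ≡ 336^2 = 112896 ≡ 321 (mod 395)
336^4 ≡ 321^2 = 103041 ≡ 341 (mod 395)
336^8 ≡ 341^2 = 116281 ≡ 151 (mod 395)
336^16 ≡ 151^2 = 22801 ≡ 286 (mod 395)
336^32 ≡ 286^2 = 81796 ≡ 31 (mod 395)
336^64 ≡ 31^2 = 961 ≡ 171 (mod 395)
336^128 ≡ 171^2 = 29241 ≡ 11 (mod 395)
336^256 ≡ 11^2 = 121 (mod 395)
336^402 = 336^256 · 336^128 · 336^16 · 336^2 ≡ 121 · 11 · 286 · 321 (mod 395).
Accumulate the product:
121 · 11 = 1331 ≡ 146
146 · 286 = 41756 ≡ 281
281 · 321 = 90201 ≡ 141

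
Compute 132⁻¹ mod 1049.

1049 = 7×132 + 125
132 = 1×125 + 7
125 = 17×7 + 6
7 = 1×6 + 1
6 = 6×1 + 0
gcd(132, 1049) = 1, so the inverse exists.
Bézout: 1 = −19×1049 + 151×132.
So 132⁻¹ ≡ 151 (mod 1049).

151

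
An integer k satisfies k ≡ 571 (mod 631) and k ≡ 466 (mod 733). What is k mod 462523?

341311

631⁻¹ mod 733: 631×309 ≡ 1 (mod 733), so 631⁻¹ ≡ 309.
k = 571 + 631×((466 − 571)×309 mod 733) = 571 + 631×540 = 341311.
Check: 341311 mod 631 = 571, 341311 mod 733 = 466. ✓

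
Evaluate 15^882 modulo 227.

136

By square-and-multiply:
882 in binary is 1101110010, i.e. 882 = 512 + 256 + 64 + 32 + 16 + 2.
15^1 ≡ 15 (mod 227)
15^2 ≡ 15^2 = 225 (mod 227)
15^4 ≡ 225^2 = 50625 ≡ 4 (mod 227)
15^8 ≡ 4^2 = 16 (mod 227)
15^16 ≡ 16^2 = 256 ≡ 29 (mod 227)
15^32 ≡ 29^2 = 841 ≡ 160 (mod 227)
15^64 ≡ 160^2 = 25600 ≡ 176 (mod 227)
15^128 ≡ 176^2 = 30976 ≡ 104 (mod 227)
15^256 ≡ 104^2 = 10816 ≡ 147 (mod 227)
15^512 ≡ 147^2 = 21609 ≡ 44 (mod 227)
15^882 = 15^512 · 15^256 · 15^64 · 15^32 · 15^16 · 15^2 ≡ 44 · 147 · 176 · 160 · 29 · 225 (mod 227).
Accumulate the product:
44 · 147 = 6468 ≡ 112
112 · 176 = 19712 ≡ 190
190 · 160 = 30400 ≡ 209
209 · 29 = 6061 ≡ 159
159 · 225 = 35775 ≡ 136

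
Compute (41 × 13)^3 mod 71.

41 × 13 = 533 ≡ 36 (mod 71)
(36)^3 ≡ 9 (mod 71)

9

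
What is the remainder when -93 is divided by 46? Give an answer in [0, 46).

-93 = -3·46 + 45, so -93 ≡ 45 (mod 46).

45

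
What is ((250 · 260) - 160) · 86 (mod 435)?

250 · 260 = 65000 ≡ 185 (mod 435)
185 - 160 = 25
25 · 86 = 2150 ≡ 410 (mod 435)

410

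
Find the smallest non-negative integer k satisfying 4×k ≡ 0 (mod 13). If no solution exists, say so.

gcd(4, 13) = 1, so a unique solution mod 13 exists.
4⁻¹ ≡ 10 (mod 13).
k ≡ 10×0 ≡ 0 (mod 13).

0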